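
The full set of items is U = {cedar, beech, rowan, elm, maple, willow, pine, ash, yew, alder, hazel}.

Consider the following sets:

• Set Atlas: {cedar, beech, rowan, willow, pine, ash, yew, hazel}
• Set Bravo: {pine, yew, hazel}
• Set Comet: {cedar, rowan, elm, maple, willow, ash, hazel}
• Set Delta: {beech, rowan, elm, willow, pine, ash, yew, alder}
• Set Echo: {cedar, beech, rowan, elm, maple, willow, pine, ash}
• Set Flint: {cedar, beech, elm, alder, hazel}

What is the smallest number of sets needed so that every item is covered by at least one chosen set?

Comet and Delta together: Comet ∪ Delta = {cedar, beech, rowan, elm, maple, willow, pine, ash, yew, alder, hazel} — every item is covered.
No single set has all 11 items (the largest, Atlas, has 8), so 2 is optimal.

2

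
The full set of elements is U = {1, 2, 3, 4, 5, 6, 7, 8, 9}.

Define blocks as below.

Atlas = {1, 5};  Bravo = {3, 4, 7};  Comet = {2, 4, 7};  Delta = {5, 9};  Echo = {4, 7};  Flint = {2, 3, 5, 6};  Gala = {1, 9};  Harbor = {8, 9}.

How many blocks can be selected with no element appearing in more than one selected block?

Echo, Flint, Gala are pairwise disjoint (Echo={4,7}; Flint={2,3,5,6}; Gala={1,9}).
Every remaining block overlaps one of these, and no 4 of the listed blocks are pairwise disjoint, so 3 is the maximum.

3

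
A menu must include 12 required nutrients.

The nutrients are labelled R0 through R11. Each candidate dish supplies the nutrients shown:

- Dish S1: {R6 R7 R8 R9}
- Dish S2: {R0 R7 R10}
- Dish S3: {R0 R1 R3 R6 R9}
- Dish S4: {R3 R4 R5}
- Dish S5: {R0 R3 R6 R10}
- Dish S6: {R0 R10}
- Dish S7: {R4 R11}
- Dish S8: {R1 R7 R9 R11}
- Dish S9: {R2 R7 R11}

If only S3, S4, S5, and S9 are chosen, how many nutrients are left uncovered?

1

Union of S3, S4, S5, S9 = {R0, R1, R2, R3, R4, R5, R6, R7, R9, R10, R11}.
Not covered: R8 — 1 nutrient.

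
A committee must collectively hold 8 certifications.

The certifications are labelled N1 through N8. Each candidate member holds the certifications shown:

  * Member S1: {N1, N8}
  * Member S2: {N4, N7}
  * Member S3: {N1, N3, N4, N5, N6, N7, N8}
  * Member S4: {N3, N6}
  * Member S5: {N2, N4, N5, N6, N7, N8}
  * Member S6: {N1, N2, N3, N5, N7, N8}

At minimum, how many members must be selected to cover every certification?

2

S5 and S6 together: S5 ∪ S6 = {N1, N2, N3, N4, N5, N6, N7, N8} — every certification is covered.
No single member has all 8 certifications (the largest, S3, has 7), so 2 is optimal.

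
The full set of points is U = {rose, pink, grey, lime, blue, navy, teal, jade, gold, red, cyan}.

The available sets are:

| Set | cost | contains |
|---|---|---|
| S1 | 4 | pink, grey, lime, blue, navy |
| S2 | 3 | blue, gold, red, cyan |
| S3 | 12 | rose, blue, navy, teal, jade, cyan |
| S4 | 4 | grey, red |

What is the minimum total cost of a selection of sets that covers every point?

19

S1, S2, S3 together cover every point (S1 ∪ S2 ∪ S3 = {rose, pink, grey, lime, blue, navy, teal, jade, gold, red, cyan}); total cost 4 + 3 + 12 = 19.
No covering selection has total cost below 19.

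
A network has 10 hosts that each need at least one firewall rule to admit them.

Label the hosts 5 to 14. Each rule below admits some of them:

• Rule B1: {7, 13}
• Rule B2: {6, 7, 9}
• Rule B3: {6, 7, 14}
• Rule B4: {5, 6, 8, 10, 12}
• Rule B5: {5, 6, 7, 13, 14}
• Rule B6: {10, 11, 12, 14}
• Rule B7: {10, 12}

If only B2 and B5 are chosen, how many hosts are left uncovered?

4

Union of B2, B5 = {5, 6, 7, 9, 13, 14}.
Not covered: 8, 10, 11, 12 — 4 hosts.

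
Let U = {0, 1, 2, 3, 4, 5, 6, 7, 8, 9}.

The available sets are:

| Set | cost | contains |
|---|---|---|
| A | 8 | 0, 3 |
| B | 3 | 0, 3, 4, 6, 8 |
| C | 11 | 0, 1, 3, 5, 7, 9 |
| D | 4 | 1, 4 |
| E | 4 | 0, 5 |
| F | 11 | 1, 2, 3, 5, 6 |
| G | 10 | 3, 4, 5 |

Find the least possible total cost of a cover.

B, C, F together cover every point (B ∪ C ∪ F = {0, 1, 2, 3, 4, 5, 6, 7, 8, 9}); total cost 3 + 11 + 11 = 25.
No covering selection has total cost below 25.

25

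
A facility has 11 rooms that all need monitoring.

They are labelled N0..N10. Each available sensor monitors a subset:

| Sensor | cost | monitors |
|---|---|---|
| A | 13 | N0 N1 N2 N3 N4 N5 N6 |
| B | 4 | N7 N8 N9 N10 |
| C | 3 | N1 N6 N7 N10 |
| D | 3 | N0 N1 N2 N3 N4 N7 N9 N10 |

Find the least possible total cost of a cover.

A, B together cover every room (A ∪ B = {N0, N1, N2, N3, N4, N5, N6, N7, N8, N9, N10}); total cost 13 + 4 = 17.
The greedy pick D, C, B, A costs 23; no covering selection beats 17.

17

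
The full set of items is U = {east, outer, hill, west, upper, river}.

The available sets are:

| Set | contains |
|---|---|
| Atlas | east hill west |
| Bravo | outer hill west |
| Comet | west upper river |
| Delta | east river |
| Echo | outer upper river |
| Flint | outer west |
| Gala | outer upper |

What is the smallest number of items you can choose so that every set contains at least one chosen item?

3

H = {east, outer, river} meets every set (each contains at least one member of H), and |H| = 3.
No choice of 2 items meets every set, so 3 is the minimum.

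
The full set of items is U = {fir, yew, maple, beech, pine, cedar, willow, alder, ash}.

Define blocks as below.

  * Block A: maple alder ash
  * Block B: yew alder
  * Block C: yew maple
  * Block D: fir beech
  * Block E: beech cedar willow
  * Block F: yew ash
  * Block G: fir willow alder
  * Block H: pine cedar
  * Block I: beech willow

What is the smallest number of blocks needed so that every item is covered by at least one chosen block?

5

Take {A, C, D, E, H}. Their union is {fir, yew, maple, beech, pine, cedar, willow, alder, ash}, which is all 9 items.
No 4 of the 9 blocks cover everything (all 126 combinations miss at least one item), so 5 is optimal.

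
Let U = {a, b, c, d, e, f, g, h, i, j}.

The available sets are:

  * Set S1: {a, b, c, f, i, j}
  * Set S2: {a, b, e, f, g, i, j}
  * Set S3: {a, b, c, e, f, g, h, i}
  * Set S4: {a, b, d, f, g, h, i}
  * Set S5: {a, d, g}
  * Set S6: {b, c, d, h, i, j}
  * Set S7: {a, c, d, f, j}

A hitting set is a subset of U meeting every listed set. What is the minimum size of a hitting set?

2

Take T = {a, c}. Each listed set contains at least one of these, so T is a hitting set of size 2.
No single element lies in every set, so at least 2 are needed and 2 is optimal.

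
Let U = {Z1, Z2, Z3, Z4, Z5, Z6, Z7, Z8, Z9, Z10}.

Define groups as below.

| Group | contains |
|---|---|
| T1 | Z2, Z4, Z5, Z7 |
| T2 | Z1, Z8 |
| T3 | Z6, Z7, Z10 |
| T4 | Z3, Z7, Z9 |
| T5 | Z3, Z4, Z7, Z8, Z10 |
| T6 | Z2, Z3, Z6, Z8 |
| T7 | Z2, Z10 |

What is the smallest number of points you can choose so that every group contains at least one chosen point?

3

H = {Z2, Z7, Z8} meets every group (each contains at least one member of H), and |H| = 3.
The groups T2, T4, T7 are pairwise disjoint, so any hitting set needs a separate point for each — at least 3. Hence 3 is optimal.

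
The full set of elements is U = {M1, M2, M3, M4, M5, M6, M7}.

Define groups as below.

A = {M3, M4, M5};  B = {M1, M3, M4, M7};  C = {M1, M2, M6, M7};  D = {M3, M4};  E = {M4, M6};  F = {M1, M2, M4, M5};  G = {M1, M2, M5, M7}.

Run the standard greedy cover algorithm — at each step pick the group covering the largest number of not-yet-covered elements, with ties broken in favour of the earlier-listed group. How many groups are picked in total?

3

Greedy: pick B (covers 4 new) → pick C (covers 2 new) → pick A (covers 1 new). Total picks: 3.
(The true minimum cover uses only 2 groups, so greedy is not optimal here.)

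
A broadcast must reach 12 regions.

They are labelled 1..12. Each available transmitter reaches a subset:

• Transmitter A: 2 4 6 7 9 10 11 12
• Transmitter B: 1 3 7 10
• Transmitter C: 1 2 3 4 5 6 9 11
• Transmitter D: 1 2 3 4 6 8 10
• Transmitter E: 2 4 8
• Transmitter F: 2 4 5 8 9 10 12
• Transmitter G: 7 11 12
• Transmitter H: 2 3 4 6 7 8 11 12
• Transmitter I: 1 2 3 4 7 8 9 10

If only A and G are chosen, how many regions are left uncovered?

4

Union of A, G = {2, 4, 6, 7, 9, 10, 11, 12}.
Not covered: 1, 3, 5, 8 — 4 regions.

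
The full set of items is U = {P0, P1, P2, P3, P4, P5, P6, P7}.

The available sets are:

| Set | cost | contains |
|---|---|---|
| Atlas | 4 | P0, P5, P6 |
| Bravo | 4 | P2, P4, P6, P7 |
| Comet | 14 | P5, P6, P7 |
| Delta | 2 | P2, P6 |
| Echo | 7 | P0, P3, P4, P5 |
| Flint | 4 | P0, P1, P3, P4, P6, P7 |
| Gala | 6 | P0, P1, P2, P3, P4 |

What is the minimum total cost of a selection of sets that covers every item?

10

Atlas, Delta, Flint together cover every item (Atlas ∪ Delta ∪ Flint = {P0, P1, P2, P3, P4, P5, P6, P7}); total cost 4 + 2 + 4 = 10.
No covering selection has total cost below 10.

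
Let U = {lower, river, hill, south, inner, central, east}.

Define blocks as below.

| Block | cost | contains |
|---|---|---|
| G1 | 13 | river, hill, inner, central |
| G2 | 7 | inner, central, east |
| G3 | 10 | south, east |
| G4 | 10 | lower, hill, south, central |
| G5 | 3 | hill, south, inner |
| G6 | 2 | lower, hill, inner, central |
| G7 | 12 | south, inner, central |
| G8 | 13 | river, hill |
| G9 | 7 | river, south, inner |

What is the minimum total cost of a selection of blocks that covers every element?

G2, G6, G9 together cover every element (G2 ∪ G6 ∪ G9 = {lower, river, hill, south, inner, central, east}); total cost 7 + 2 + 7 = 16.
The greedy pick G6, G5, G2, G9 costs 19; no covering selection beats 16.

16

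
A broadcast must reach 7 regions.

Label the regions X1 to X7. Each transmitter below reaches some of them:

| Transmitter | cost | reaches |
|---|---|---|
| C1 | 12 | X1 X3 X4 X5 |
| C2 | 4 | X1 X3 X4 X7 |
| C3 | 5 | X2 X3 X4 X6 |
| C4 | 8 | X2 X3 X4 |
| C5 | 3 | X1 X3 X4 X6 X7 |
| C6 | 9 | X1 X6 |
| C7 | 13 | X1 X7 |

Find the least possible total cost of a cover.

C1, C3, C5 together cover every region (C1 ∪ C3 ∪ C5 = {X1, X2, X3, X4, X5, X6, X7}); total cost 12 + 5 + 3 = 20.
No covering selection has total cost below 20.

20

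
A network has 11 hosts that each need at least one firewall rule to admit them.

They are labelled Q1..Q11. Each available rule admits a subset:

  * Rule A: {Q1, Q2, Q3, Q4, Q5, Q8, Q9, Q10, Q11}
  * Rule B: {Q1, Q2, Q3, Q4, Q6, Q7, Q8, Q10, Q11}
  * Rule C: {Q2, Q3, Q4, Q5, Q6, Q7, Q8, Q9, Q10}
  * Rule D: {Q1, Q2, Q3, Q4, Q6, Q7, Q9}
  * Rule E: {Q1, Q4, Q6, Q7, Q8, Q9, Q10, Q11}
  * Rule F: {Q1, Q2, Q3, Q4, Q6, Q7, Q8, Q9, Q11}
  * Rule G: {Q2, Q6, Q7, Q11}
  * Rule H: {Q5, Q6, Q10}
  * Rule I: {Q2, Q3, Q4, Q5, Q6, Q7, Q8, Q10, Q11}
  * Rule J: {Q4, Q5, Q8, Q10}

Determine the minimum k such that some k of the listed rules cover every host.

A and E together: A ∪ E = {Q1, Q2, Q3, Q4, Q5, Q6, Q7, Q8, Q9, Q10, Q11} — every host is covered.
No single rule has all 11 hosts (the largest, A, has 9), so 2 is optimal.

2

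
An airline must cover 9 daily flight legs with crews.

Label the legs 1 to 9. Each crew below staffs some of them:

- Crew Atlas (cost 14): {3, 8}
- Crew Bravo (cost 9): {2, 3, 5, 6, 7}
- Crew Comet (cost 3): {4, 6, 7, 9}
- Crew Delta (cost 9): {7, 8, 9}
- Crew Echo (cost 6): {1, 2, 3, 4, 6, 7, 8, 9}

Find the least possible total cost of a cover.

15

Bravo, Echo together cover every leg (Bravo ∪ Echo = {1, 2, 3, 4, 5, 6, 7, 8, 9}); total cost 9 + 6 = 15.
The greedy pick Comet, Echo, Bravo costs 18; no covering selection beats 15.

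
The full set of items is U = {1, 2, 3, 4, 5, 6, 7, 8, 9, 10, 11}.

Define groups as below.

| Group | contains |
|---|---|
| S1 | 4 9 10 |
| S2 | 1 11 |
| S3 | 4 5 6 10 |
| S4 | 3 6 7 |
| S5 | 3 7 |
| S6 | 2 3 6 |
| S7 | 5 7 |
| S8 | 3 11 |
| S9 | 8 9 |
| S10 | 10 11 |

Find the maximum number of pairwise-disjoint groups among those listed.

S2, S6, S7, S9 are pairwise disjoint (S2={1,11}; S6={2,3,6}; S7={5,7}; S9={8,9}).
Every remaining group overlaps one of these, and no 5 of the listed groups are pairwise disjoint, so 4 is the maximum.

4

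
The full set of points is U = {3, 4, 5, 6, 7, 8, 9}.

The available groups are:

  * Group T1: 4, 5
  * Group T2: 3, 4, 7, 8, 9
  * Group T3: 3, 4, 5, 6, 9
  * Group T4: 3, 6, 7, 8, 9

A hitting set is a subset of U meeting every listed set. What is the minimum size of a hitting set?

2

H = {4, 7} meets every group (each contains at least one member of H), and |H| = 2.
The groups T1, T4 are pairwise disjoint, so any hitting set needs a separate point for each — at least 2. Hence 2 is optimal.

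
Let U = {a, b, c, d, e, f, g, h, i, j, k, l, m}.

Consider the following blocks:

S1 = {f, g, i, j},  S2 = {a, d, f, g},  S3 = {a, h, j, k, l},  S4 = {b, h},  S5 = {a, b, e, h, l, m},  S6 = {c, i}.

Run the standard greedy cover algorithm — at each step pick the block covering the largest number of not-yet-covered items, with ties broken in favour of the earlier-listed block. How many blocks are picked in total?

5

Greedy: pick S5 (covers 6 new) → pick S1 (covers 4 new) → pick S2 (covers 1 new) → pick S3 (covers 1 new) → pick S6 (covers 1 new). Total picks: 5.
(The true minimum cover uses only 4 blocks, so greedy is not optimal here.)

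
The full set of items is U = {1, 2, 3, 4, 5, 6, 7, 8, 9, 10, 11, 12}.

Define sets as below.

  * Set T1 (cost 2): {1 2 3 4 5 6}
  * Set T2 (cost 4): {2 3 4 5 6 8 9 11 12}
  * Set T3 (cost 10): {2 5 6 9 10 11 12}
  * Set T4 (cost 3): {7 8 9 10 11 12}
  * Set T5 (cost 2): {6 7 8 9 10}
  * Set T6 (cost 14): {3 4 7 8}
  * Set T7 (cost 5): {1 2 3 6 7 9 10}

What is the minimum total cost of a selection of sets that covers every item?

5

T1, T4 together cover every item (T1 ∪ T4 = {1, 2, 3, 4, 5, 6, 7, 8, 9, 10, 11, 12}); total cost 2 + 3 = 5.
No covering selection has total cost below 5.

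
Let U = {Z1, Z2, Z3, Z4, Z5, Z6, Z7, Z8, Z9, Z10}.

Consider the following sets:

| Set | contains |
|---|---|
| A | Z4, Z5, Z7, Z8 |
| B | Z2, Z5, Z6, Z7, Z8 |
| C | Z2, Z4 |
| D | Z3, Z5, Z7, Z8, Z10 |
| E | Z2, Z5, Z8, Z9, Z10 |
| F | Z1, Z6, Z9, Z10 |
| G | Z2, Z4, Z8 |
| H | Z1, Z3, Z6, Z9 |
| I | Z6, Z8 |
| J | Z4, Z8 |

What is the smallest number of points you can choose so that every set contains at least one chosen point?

3

The 3 points {Z4, Z6, Z8} hit every set.
No choice of 2 points meets every set, so 3 is the minimum.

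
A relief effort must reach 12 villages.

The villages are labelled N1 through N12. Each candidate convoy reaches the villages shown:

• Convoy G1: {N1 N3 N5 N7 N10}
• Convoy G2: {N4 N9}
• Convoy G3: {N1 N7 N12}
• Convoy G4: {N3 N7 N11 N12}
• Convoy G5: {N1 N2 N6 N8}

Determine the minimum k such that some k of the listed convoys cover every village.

4

Take {G1, G2, G4, G5}. Their union is {N1, N2, N3, N4, N5, N6, N7, N8, N9, N10, N11, N12}, which is all 12 villages.
Only G1 contains N5, so G1 is forced; the remaining 7 villages need at least 3 more convoys (each remaining convoy adds at most 3) — so at least 4 convoys are needed, and 4 is optimal.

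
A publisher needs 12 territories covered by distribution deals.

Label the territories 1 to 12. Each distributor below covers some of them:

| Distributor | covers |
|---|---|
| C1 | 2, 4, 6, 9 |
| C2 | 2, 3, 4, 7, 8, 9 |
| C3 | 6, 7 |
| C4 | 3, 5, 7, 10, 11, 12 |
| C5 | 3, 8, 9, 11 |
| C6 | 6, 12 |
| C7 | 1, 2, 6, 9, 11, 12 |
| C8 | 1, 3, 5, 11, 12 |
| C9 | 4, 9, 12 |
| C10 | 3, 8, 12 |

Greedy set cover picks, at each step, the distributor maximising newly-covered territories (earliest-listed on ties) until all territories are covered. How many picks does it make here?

3

Greedy: pick C2 (covers 6 new) → pick C4 (covers 4 new) → pick C7 (covers 2 new). Total picks: 3.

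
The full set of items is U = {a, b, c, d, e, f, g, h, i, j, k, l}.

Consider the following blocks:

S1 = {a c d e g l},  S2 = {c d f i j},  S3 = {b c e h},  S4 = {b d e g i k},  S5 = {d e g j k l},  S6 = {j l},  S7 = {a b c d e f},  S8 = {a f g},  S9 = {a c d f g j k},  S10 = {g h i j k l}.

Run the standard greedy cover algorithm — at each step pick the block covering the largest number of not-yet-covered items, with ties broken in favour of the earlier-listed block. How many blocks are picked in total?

3

Greedy: pick S9 (covers 7 new) → pick S3 (covers 3 new) → pick S10 (covers 2 new). Total picks: 3.
(The true minimum cover uses only 2 blocks, so greedy is not optimal here.)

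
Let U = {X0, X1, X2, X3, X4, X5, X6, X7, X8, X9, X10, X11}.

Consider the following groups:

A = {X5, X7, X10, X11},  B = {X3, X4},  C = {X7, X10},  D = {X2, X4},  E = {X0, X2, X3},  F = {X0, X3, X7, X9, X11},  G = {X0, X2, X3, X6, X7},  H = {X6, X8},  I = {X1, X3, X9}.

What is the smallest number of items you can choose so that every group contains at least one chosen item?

4

Take T = {X3, X4, X8, X10}. Each listed group contains at least one of these, so T is a hitting set of size 4.
The groups A, D, H, I are pairwise disjoint, so any hitting set needs a separate item for each — at least 4. Hence 4 is optimal.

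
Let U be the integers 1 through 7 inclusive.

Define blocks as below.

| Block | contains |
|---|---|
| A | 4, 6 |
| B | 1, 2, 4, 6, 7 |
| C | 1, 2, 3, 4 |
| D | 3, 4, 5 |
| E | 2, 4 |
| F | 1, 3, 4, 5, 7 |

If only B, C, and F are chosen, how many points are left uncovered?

Union of B, C, F = {1, 2, 3, 4, 5, 6, 7} — that's every point, so 0 are uncovered.

0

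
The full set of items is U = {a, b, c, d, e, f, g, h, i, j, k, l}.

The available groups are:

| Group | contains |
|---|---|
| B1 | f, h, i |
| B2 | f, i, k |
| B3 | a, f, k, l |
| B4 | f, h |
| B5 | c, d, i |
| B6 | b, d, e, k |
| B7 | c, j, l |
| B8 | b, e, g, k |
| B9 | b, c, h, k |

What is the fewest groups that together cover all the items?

Take {B1, B3, B6, B7, B8}. Their union is {a, b, c, d, e, f, g, h, i, j, k, l}, which is all 12 items.
No 4 of the 9 groups cover everything (all 126 combinations miss at least one item), so 5 is optimal.

5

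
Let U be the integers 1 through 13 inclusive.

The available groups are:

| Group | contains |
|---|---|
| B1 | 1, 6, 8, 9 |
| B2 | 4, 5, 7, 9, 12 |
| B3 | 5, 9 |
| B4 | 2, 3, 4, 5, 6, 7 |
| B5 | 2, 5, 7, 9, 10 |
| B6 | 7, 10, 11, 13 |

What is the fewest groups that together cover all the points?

4

B1 and B2 and B4 and B6 together: B1 ∪ B2 ∪ B4 ∪ B6 = {1, 2, 3, 4, 5, 6, 7, 8, 9, 10, 11, 12, 13} — every point is covered.
Only B4 contains 3, so B4 is forced; the remaining 7 points need at least 3 more groups (each remaining group adds at most 3) — so at least 4 groups are needed, and 4 is optimal.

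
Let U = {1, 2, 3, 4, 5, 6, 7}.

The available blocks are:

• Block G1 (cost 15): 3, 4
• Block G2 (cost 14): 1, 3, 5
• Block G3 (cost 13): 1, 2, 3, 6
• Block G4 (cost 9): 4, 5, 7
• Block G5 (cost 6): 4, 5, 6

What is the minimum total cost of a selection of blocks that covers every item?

22

G3, G4 together cover every item (G3 ∪ G4 = {1, 2, 3, 4, 5, 6, 7}); total cost 13 + 9 = 22.
The greedy pick G5, G3, G4 costs 28; no covering selection beats 22.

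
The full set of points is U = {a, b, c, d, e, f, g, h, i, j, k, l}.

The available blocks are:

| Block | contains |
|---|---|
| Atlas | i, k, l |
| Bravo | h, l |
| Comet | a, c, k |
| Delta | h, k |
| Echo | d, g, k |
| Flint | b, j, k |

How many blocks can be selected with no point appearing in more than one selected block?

Bravo, Comet are pairwise disjoint (Bravo={h,l}; Comet={a,c,k}).
Every remaining block overlaps one of these, and no 3 of the listed blocks are pairwise disjoint, so 2 is the maximum.

2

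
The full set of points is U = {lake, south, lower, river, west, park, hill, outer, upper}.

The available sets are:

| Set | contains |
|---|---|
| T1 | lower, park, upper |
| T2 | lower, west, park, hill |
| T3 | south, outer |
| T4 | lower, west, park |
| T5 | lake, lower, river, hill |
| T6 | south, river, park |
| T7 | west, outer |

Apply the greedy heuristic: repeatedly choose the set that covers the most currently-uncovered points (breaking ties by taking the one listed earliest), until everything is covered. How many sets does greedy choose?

Greedy: pick T2 (covers 4 new) → pick T3 (covers 2 new) → pick T5 (covers 2 new) → pick T1 (covers 1 new). Total picks: 4.

4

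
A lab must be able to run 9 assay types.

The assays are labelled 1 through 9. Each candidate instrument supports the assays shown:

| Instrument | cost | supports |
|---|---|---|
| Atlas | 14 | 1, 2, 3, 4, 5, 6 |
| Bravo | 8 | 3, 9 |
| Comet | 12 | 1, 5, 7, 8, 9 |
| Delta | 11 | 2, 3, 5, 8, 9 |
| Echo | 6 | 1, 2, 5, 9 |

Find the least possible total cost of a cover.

26

Atlas, Comet together cover every assay (Atlas ∪ Comet = {1, 2, 3, 4, 5, 6, 7, 8, 9}); total cost 14 + 12 = 26.
The greedy pick Echo, Atlas, Comet costs 32; no covering selection beats 26.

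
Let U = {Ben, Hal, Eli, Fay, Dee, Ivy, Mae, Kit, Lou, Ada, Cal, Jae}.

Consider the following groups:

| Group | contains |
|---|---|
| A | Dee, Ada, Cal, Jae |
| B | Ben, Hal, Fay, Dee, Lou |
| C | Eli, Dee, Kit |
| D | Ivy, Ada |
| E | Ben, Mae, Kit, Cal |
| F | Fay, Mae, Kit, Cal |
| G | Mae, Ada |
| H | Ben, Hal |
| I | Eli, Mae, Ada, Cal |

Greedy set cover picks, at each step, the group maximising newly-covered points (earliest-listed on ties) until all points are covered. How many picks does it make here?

5

Greedy: pick B (covers 5 new) → pick I (covers 4 new) → pick A (covers 1 new) → pick C (covers 1 new) → pick D (covers 1 new). Total picks: 5.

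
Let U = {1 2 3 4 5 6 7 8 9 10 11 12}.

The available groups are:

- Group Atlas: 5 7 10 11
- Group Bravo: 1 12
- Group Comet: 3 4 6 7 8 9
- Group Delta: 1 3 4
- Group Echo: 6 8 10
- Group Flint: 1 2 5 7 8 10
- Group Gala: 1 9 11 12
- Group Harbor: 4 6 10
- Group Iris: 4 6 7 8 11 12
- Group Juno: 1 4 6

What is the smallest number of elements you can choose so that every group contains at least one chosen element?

H = {1, 6, 11} meets every group (each contains at least one member of H), and |H| = 3.
No choice of 2 elements meets every group, so 3 is the minimum.

3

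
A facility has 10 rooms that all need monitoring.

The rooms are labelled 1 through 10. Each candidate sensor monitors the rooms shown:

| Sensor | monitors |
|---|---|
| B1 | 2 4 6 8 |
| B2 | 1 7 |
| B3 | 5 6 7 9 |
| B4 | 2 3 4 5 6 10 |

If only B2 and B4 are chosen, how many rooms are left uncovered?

Union of B2, B4 = {1, 2, 3, 4, 5, 6, 7, 10}.
Not covered: 8, 9 — 2 rooms.

2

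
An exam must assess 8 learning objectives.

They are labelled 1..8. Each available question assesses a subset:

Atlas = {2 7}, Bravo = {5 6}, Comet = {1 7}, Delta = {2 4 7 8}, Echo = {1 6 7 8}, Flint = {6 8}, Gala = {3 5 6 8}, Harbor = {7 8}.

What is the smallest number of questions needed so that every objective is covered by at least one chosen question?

Take {Delta, Echo, Gala}. Their union is {1, 2, 3, 4, 5, 6, 7, 8}, which is all 8 objectives.
Only Gala contains 3, so Gala is forced; the remaining 4 objectives need at least 2 more questions (each remaining question adds at most 3) — so at least 3 questions are needed, and 3 is optimal.

3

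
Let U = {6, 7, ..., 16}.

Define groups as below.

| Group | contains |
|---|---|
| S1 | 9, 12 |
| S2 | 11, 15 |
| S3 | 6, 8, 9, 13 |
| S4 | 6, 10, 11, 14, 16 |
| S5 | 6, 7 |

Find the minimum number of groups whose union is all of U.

5

S1, S2, S3, S4, and S5 cover everything between them: the union {6, 7, 8, 9, 10, 11, 12, 13, 14, 15, 16} is all of U.
No 4 of the 5 groups cover everything (all 5 combinations miss at least one item), so 5 is optimal.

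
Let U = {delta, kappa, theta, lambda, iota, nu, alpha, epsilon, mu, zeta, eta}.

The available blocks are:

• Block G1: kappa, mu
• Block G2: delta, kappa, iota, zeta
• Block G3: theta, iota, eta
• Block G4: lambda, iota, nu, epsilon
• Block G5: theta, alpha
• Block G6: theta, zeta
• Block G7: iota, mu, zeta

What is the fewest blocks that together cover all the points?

5

Take {G1, G2, G3, G4, G5}. Their union is {delta, kappa, theta, lambda, iota, nu, alpha, epsilon, mu, zeta, eta}, which is all 11 points.
No 4 of the 7 blocks cover everything (all 35 combinations miss at least one point), so 5 is optimal.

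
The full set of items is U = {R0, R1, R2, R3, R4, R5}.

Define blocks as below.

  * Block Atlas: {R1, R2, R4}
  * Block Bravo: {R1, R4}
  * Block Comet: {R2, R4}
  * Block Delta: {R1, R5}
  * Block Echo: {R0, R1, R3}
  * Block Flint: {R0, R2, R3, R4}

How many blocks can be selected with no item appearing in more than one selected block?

Delta, Flint are pairwise disjoint (Delta={R1,R5}; Flint={R0,R2,R3,R4}).
Every remaining block overlaps one of these, and no 3 of the listed blocks are pairwise disjoint, so 2 is the maximum.

2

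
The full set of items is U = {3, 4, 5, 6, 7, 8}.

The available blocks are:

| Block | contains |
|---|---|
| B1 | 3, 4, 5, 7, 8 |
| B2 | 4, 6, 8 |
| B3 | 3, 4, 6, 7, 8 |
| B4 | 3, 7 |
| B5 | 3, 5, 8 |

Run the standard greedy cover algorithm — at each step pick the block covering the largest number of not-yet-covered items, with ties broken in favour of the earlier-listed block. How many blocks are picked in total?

2

Greedy: pick B1 (covers 5 new) → pick B2 (covers 1 new). Total picks: 2.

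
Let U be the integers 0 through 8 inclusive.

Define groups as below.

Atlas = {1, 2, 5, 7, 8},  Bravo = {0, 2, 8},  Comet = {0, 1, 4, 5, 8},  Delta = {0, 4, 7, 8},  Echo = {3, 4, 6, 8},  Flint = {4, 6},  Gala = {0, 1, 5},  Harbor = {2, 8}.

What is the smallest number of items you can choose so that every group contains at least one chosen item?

The 3 items {1, 4, 8} hit every group.
The groups Flint, Gala, Harbor are pairwise disjoint, so any hitting set needs a separate item for each — at least 3. Hence 3 is optimal.

3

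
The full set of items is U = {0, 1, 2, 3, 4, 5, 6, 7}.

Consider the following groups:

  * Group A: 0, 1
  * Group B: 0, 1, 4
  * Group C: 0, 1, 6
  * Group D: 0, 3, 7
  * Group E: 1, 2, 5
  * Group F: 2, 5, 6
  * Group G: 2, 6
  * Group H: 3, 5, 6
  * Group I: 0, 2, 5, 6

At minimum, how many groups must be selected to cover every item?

3

B, D, and F cover everything between them: the union {0, 1, 2, 3, 4, 5, 6, 7} is all of U.
Only B contains 4, so B is forced; the remaining 5 items need at least 2 more groups (each remaining group adds at most 3) — so at least 3 groups are needed, and 3 is optimal.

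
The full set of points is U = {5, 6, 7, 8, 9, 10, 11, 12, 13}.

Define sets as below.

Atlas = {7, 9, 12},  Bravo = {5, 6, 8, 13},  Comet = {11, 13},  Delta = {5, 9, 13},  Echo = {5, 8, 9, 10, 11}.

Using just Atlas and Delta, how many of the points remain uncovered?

Union of Atlas, Delta = {5, 7, 9, 12, 13}.
Not covered: 6, 8, 10, 11 — 4 points.

4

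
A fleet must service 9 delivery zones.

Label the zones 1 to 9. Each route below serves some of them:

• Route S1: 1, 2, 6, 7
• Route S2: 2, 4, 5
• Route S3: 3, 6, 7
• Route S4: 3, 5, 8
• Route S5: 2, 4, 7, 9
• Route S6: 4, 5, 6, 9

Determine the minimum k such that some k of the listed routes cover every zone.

3

S1 and S4 and S6 together: S1 ∪ S4 ∪ S6 = {1, 2, 3, 4, 5, 6, 7, 8, 9} — every zone is covered.
Each route has at most 4 zones, and 2·4 = 8 < 9 — so at least 3 routes are needed, and 3 is optimal.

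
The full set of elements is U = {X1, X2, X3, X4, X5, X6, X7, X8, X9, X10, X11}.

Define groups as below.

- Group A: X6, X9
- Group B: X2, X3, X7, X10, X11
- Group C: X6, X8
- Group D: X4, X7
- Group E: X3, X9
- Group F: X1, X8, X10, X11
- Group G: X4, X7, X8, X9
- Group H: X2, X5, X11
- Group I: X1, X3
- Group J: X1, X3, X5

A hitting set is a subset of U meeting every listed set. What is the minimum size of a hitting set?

T = {X3, X4, X6, X11} meets every group (each contains at least one member of T), and |T| = 4.
The groups C, D, E, H are pairwise disjoint, so any hitting set needs a separate element for each — at least 4. Hence 4 is optimal.

4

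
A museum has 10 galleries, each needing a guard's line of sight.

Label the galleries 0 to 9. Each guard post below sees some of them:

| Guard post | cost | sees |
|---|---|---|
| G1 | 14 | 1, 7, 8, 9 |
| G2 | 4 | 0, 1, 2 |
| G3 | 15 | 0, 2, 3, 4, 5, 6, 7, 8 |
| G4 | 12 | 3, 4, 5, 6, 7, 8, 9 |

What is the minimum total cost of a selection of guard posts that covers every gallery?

16

G2, G4 together cover every gallery (G2 ∪ G4 = {0, 1, 2, 3, 4, 5, 6, 7, 8, 9}); total cost 4 + 12 = 16.
No covering selection has total cost below 16.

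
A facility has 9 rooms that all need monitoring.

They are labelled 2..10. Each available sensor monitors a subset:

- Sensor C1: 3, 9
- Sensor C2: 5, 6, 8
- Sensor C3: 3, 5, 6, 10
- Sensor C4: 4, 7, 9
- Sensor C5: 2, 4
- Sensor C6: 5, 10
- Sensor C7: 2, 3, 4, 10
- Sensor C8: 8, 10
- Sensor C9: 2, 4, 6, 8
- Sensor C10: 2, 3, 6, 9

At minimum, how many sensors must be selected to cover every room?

3

Take {C3, C4, C9}. Their union is {2, 3, 4, 5, 6, 7, 8, 9, 10}, which is all 9 rooms.
Each sensor has at most 4 rooms, and 2·4 = 8 < 9 — so at least 3 sensors are needed, and 3 is optimal.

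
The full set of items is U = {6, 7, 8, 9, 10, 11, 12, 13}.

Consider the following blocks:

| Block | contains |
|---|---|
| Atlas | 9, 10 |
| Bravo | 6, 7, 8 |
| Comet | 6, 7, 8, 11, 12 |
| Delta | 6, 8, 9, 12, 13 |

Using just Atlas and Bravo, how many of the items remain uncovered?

3

Union of Atlas, Bravo = {6, 7, 8, 9, 10}.
Not covered: 11, 12, 13 — 3 items.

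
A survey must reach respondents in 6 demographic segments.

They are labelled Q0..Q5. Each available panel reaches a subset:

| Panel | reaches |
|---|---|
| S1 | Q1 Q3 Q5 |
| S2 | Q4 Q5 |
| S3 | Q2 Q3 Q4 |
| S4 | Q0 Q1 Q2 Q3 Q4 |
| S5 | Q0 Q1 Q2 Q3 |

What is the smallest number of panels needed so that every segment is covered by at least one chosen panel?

2

Take {S2, S5}. Their union is {Q0, Q1, Q2, Q3, Q4, Q5}, which is all 6 segments.
No single panel has all 6 segments (the largest, S4, has 5), so 2 is optimal.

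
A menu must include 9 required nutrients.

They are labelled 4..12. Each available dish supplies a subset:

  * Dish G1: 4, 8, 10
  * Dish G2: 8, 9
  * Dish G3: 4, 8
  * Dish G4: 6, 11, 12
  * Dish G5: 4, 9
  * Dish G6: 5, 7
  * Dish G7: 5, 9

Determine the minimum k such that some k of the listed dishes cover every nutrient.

4

G1 and G4 and G6 and G7 together: G1 ∪ G4 ∪ G6 ∪ G7 = {4, 5, 6, 7, 8, 9, 10, 11, 12} — every nutrient is covered.
Only G6 contains 7, so G6 is forced; the remaining 7 nutrients need at least 3 more dishes (each remaining dish adds at most 3) — so at least 4 dishes are needed, and 4 is optimal.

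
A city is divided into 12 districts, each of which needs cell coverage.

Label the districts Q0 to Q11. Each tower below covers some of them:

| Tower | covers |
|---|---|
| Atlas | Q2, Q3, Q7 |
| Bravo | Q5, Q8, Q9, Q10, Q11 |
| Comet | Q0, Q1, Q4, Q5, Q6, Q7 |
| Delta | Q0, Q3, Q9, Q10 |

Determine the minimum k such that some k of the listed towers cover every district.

3

Atlas and Bravo and Comet together: Atlas ∪ Bravo ∪ Comet = {Q0, Q1, Q2, Q3, Q4, Q5, Q6, Q7, Q8, Q9, Q10, Q11} — every district is covered.
Only Comet contains Q1, so Comet is forced; the remaining 6 districts need at least 2 more towers (each remaining tower adds at most 4) — so at least 3 towers are needed, and 3 is optimal.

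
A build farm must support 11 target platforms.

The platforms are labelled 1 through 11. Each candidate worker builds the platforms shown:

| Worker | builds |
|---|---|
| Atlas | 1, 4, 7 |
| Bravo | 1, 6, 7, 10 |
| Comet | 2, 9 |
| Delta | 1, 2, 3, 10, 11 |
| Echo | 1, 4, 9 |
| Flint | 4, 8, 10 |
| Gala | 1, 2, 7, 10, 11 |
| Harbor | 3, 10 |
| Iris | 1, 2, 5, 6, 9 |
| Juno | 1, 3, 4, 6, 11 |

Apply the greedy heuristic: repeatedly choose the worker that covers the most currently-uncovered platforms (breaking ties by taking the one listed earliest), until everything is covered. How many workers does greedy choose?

Greedy: pick Delta (covers 5 new) → pick Iris (covers 3 new) → pick Atlas (covers 2 new) → pick Flint (covers 1 new). Total picks: 4.

4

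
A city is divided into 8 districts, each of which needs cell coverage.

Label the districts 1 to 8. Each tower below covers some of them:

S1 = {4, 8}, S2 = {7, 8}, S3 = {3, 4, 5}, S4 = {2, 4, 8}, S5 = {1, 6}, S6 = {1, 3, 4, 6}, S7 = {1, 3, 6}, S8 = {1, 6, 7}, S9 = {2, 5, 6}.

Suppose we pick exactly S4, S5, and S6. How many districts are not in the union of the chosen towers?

Union of S4, S5, S6 = {1, 2, 3, 4, 6, 8}.
Not covered: 5, 7 — 2 districts.

2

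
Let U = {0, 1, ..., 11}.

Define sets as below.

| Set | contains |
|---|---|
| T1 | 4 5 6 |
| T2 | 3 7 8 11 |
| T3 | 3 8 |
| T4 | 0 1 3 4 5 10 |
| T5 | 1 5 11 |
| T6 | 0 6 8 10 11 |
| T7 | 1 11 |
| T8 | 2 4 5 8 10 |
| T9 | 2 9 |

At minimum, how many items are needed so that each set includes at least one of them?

4

H = {3, 5, 9, 11} meets every set (each contains at least one member of H), and |H| = 4.
The sets T1, T3, T7, T9 are pairwise disjoint, so any hitting set needs a separate item for each — at least 4. Hence 4 is optimal.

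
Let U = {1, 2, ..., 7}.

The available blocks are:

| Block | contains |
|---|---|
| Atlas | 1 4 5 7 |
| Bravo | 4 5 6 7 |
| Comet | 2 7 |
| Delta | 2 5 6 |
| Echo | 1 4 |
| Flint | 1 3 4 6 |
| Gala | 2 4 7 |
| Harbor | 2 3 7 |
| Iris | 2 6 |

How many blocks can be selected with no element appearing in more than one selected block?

Comet, Flint are pairwise disjoint (Comet={2,7}; Flint={1,3,4,6}).
Every remaining block overlaps one of these, and no 3 of the listed blocks are pairwise disjoint, so 2 is the maximum.

2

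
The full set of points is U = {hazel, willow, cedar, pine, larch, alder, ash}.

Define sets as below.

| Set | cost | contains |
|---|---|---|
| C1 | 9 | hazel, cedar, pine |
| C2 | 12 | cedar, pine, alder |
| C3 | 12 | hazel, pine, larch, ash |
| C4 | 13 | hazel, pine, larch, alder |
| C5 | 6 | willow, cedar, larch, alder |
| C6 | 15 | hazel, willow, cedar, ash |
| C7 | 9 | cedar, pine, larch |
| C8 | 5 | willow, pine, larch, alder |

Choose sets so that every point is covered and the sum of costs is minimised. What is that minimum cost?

C3, C5 together cover every point (C3 ∪ C5 = {hazel, willow, cedar, pine, larch, alder, ash}); total cost 12 + 6 = 18.
The greedy pick C8, C1, C3 costs 26; no covering selection beats 18.

18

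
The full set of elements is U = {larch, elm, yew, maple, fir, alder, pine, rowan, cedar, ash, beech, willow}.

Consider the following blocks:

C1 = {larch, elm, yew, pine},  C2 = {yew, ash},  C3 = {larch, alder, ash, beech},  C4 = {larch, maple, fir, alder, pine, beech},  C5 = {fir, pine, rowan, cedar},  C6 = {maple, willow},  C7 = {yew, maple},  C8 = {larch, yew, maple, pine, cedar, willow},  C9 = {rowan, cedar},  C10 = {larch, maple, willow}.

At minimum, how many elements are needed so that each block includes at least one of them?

Take H = {yew, maple, cedar, ash}. Each listed block contains at least one of these, so H is a hitting set of size 4.
No choice of 3 elements meets every block, so 4 is the minimum.

4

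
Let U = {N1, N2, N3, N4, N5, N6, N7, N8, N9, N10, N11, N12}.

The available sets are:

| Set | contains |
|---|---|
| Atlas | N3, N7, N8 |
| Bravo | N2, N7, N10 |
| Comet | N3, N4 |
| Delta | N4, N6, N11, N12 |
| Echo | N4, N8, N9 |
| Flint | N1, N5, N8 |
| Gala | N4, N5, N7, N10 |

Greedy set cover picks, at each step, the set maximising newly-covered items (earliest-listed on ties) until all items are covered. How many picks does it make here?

5

Greedy: pick Delta (covers 4 new) → pick Atlas (covers 3 new) → pick Bravo (covers 2 new) → pick Flint (covers 2 new) → pick Echo (covers 1 new). Total picks: 5.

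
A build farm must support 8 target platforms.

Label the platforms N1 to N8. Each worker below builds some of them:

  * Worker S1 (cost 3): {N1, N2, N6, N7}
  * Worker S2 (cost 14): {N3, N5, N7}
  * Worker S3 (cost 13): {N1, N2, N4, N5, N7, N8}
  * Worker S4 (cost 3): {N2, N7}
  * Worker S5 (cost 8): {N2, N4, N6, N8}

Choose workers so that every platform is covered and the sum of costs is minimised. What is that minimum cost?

25

S1, S2, S5 together cover every platform (S1 ∪ S2 ∪ S5 = {N1, N2, N3, N4, N5, N6, N7, N8}); total cost 3 + 14 + 8 = 25.
No covering selection has total cost below 25.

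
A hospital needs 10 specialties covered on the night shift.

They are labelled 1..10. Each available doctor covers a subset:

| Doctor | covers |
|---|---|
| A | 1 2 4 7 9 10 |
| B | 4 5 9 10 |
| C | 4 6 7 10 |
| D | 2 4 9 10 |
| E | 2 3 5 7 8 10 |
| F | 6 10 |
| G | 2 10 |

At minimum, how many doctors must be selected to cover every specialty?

3

A and E and F together: A ∪ E ∪ F = {1, 2, 3, 4, 5, 6, 7, 8, 9, 10} — every specialty is covered.
Only A contains 1, so A is forced; the remaining 4 specialties need at least 2 more doctors (each remaining doctor adds at most 3) — so at least 3 doctors are needed, and 3 is optimal.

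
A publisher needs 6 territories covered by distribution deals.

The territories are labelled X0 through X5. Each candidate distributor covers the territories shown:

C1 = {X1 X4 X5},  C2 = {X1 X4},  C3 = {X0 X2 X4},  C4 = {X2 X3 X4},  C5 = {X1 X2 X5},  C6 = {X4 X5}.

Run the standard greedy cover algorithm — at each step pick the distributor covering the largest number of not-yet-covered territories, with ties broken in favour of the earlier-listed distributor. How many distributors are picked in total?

Greedy: pick C1 (covers 3 new) → pick C3 (covers 2 new) → pick C4 (covers 1 new). Total picks: 3.

3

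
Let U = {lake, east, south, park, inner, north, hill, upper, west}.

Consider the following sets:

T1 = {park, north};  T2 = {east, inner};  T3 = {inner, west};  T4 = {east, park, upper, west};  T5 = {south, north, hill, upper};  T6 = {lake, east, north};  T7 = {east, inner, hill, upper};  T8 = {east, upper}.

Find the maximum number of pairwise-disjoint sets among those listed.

T1, T3, T8 are pairwise disjoint (T1={park,north}; T3={inner,west}; T8={east,upper}).
Every remaining set overlaps one of these, and no 4 of the listed sets are pairwise disjoint, so 3 is the maximum.

3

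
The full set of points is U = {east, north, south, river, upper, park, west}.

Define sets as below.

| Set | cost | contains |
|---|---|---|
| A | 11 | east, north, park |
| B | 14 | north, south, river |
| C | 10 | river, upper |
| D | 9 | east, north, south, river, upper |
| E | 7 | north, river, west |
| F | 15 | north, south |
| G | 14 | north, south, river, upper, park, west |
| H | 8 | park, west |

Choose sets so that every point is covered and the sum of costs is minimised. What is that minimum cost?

17

D, H together cover every point (D ∪ H = {east, north, south, river, upper, park, west}); total cost 9 + 8 = 17.
No covering selection has total cost below 17.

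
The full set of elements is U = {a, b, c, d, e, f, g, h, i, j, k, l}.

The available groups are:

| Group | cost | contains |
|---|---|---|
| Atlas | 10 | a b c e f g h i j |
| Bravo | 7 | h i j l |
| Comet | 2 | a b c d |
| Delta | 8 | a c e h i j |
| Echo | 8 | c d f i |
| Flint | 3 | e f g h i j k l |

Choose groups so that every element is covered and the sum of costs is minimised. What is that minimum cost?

Comet, Flint together cover every element (Comet ∪ Flint = {a, b, c, d, e, f, g, h, i, j, k, l}); total cost 2 + 3 = 5.
No covering selection has total cost below 5.

5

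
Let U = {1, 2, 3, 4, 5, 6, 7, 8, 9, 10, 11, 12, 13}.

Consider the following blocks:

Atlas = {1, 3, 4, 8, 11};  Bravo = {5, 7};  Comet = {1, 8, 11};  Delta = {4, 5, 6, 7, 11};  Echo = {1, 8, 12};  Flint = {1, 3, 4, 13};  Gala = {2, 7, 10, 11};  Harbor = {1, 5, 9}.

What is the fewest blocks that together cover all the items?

Take {Delta, Echo, Flint, Gala, Harbor}. Their union is {1, 2, 3, 4, 5, 6, 7, 8, 9, 10, 11, 12, 13}, which is all 13 items.
No 4 of the 8 blocks cover everything (all 70 combinations miss at least one item), so 5 is optimal.

5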